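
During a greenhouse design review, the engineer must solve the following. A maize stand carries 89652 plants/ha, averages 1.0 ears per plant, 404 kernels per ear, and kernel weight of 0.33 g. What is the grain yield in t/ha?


Y = density * ears * kernels * kw
  = 89652 * 1.0 * 404 * 0.33 g/ha
  = 11952404.64 g/ha
  = 11952.40 kg/ha = 11.95 t/ha


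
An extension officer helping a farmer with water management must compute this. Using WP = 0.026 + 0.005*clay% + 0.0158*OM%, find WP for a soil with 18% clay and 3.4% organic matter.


WP = 0.026 + 0.005*18 + 0.0158*3.4
   = 0.026 + 0.0900 + 0.0537
   = 0.1697


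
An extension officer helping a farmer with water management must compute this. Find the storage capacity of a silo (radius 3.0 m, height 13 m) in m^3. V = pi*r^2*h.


V = pi * r^2 * h
  = pi * 3.0^2 * 13
  = pi * 9 * 13
  = 367.57 m^3


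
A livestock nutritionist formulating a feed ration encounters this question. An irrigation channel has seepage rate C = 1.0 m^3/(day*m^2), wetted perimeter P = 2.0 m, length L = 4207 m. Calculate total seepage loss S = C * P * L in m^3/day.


S = C * P * L
  = 1.0 * 2.0 * 4207
  = 8414 m^3/day


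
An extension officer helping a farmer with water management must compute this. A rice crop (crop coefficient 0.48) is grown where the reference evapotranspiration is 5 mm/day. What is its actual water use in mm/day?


ETc = Kc * ET0
    = 0.48 * 5
    = 2.40 mm/day


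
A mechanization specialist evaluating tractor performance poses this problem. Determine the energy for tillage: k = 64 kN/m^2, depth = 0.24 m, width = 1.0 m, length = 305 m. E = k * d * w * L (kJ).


E = k * d * w * L
  = 64 * 0.24 * 1.0 * 305
  = 4684.80 kJ


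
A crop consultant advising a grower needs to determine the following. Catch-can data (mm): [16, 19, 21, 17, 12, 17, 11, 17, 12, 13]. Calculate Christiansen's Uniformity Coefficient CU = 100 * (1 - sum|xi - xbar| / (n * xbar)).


xbar = 155 / 10 = 15.500
sum|xi - xbar| = 28
CU = 100 * (1 - 28 / (10 * 15.500))
   = 100 * (1 - 0.1806)
   = 81.94%


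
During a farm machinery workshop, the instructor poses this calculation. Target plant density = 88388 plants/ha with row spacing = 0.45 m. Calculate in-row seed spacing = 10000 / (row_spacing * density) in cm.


spacing = 10000 / (row_sp * density)
        = 10000 / (0.45 * 88388)
        = 10000 / 39774.60
        = 0.25142 m = 25.14 cm


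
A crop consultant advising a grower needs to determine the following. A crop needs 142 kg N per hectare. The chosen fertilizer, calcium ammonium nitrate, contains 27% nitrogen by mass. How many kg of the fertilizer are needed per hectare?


Rate = N_required / (N_content / 100)
     = 142 / (27 / 100)
     = 142 / 0.27
     = 525.93 kg/ha


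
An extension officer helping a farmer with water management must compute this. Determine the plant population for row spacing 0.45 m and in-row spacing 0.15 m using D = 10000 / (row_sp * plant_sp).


D = 10000 / (row_sp * plant_sp)
  = 10000 / (0.45 * 0.15)
  = 10000 / 0.0675
  = 148148.15 plants/ha


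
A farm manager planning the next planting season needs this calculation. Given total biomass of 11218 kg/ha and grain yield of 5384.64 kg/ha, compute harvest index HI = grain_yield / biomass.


HI = grain_yield / biomass
   = 5384.64 / 11218
   = 0.48


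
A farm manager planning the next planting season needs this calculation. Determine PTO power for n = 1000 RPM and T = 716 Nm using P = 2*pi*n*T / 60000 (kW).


P = 2*pi*n*T / 60000
  = 2*pi * 1000 * 716 / 60000
  = 4498760.68 / 60000
  = 74.98 kW


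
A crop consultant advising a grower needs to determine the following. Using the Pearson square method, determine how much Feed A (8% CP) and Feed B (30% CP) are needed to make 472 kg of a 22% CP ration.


parts_A = CP_b - target = 30 - 22 = 8
parts_B = target - CP_a = 22 - 8 = 14
total_parts = 8 + 14 = 22
Feed A = 472 * 8 / 22 = 171.64 kg
Feed B = 472 * 14 / 22 = 300.36 kg

171.64 kg


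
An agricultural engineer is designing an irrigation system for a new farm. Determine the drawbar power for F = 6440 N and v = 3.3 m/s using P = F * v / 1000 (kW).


P = F * v / 1000
  = 6440 * 3.3 / 1000
  = 21252 / 1000
  = 21.25 kW


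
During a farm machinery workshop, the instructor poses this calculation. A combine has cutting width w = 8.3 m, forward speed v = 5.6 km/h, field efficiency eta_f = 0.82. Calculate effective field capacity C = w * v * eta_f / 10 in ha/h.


C = w * v * eta_f / 10
  = 8.3 * 5.6 * 0.82 / 10
  = 38.11 / 10
  = 3.81 ha/h


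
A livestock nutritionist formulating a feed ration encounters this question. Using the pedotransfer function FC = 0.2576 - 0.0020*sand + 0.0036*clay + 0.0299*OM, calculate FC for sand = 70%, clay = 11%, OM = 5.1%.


FC = 0.2576 - 0.0020*70 + 0.0036*11 + 0.0299*5.1
   = 0.2576 - 0.1400 + 0.0396 + 0.1525
   = 0.3097


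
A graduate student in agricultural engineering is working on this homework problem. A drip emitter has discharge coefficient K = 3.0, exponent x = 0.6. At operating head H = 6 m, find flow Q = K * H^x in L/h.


Q = K * H^x
  = 3.0 * 6^0.6
  = 3.0 * 2.9302
  = 8.79 L/h


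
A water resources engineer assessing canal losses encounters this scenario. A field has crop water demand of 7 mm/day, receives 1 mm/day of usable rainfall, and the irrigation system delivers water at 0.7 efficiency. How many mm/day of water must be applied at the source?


IWR = (ETc - Pe) / Ea
    = (7 - 1) / 0.7
    = 6 / 0.7
    = 8.57 mm/day


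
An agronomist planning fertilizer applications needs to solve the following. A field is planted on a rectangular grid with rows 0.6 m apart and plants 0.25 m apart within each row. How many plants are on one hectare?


D = 10000 / (row_sp * plant_sp)
  = 10000 / (0.6 * 0.25)
  = 10000 / 0.1500
  = 66666.67 plants/ha


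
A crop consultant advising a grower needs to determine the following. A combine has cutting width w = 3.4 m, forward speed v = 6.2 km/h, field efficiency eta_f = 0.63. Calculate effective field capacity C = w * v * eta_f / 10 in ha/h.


C = w * v * eta_f / 10
  = 3.4 * 6.2 * 0.63 / 10
  = 13.28 / 10
  = 1.33 ha/h


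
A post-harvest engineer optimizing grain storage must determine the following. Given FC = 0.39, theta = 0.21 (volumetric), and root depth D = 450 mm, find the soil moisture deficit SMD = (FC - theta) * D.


SMD = (FC - theta) * D
    = (0.39 - 0.21) * 450
    = 0.180 * 450
    = 81 mm


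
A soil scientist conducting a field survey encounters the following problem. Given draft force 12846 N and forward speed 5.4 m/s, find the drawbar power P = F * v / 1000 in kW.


P = F * v / 1000
  = 12846 * 5.4 / 1000
  = 69368.40 / 1000
  = 69.37 kW


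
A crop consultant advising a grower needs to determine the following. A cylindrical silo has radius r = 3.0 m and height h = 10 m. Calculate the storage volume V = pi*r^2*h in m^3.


V = pi * r^2 * h
  = pi * 3.0^2 * 10
  = pi * 9 * 10
  = 282.74 m^3


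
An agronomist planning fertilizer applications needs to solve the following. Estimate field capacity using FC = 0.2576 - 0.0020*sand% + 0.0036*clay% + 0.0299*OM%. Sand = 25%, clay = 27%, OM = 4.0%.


FC = 0.2576 - 0.0020*25 + 0.0036*27 + 0.0299*4.0
   = 0.2576 - 0.0500 + 0.0972 + 0.1196
   = 0.4244


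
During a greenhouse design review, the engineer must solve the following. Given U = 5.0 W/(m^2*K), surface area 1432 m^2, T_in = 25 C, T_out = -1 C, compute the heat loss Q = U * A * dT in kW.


dT = 25 - (-1) = 26 K
Q = U * A * dT
  = 5.0 * 1432 * 26
  = 186160 W = 186.16 kW


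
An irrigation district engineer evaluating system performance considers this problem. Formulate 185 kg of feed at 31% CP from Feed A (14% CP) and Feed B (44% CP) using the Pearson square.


parts_A = CP_b - target = 44 - 31 = 13
parts_B = target - CP_a = 31 - 14 = 17
total_parts = 13 + 17 = 30
Feed A = 185 * 13 / 30 = 80.17 kg
Feed B = 185 * 17 / 30 = 104.83 kg

80.17 kg


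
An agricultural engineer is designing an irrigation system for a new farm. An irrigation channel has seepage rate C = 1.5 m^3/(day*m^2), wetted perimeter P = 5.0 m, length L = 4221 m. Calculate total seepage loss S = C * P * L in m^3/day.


S = C * P * L
  = 1.5 * 5.0 * 4221
  = 31657.50 m^3/day


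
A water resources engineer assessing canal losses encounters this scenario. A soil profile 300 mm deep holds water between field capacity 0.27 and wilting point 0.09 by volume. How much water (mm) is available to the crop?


AW = (FC - WP) * D
   = (0.27 - 0.09) * 300
   = 0.18 * 300
   = 54 mm


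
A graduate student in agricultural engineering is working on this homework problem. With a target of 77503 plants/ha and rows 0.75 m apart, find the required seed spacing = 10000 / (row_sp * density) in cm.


spacing = 10000 / (row_sp * density)
        = 10000 / (0.75 * 77503)
        = 10000 / 58127.25
        = 0.17204 m = 17.20 cm


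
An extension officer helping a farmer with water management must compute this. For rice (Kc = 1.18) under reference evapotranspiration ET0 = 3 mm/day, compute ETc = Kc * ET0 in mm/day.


ETc = Kc * ET0
    = 1.18 * 3
    = 3.54 mm/day


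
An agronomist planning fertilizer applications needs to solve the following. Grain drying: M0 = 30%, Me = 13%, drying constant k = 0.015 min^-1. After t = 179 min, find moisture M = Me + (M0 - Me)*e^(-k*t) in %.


M = Me + (M0 - Me) * e^(-k*t)
  = 13 + (30 - 13) * e^(-0.015*179)
  = 13 + 17 * e^(-2.685)
  = 13 + 17 * 0.06822
  = 13 + 1.1598
  = 14.16%


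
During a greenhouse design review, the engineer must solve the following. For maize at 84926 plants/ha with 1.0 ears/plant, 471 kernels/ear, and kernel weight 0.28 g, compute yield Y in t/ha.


Y = density * ears * kernels * kw
  = 84926 * 1.0 * 471 * 0.28 g/ha
  = 11200040.88 g/ha
  = 11200.04 kg/ha = 11.20 t/ha


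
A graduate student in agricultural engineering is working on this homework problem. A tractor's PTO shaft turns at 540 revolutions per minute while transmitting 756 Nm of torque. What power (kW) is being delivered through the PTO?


P = 2*pi*n*T / 60000
  = 2*pi * 540 * 756 / 60000
  = 2565047.57 / 60000
  = 42.75 kW


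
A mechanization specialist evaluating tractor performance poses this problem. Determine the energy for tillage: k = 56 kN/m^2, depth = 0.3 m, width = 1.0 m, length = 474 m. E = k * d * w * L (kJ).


E = k * d * w * L
  = 56 * 0.3 * 1.0 * 474
  = 7963.20 kJ


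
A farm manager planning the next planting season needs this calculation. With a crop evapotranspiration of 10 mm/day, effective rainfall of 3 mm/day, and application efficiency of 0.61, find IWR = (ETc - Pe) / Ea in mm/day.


IWR = (ETc - Pe) / Ea
    = (10 - 3) / 0.61
    = 7 / 0.61
    = 11.48 mm/day


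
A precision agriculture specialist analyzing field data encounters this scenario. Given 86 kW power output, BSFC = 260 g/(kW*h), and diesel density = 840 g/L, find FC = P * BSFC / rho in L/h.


FC = P * BSFC / rho_fuel
   = 86 * 260 / 840
   = 22360 / 840
   = 26.62 L/h


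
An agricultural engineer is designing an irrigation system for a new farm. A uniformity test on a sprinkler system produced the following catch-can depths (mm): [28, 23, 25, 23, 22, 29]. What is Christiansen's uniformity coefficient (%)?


xbar = 150 / 6 = 25
sum|xi - xbar| = 14
CU = 100 * (1 - 14 / (6 * 25))
   = 100 * (1 - 0.0933)
   = 90.67%


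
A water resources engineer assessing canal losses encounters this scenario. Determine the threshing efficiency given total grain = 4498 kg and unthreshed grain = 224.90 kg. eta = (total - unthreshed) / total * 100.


eta = (total - unthreshed) / total * 100
    = (4498 - 224.90) / 4498 * 100
    = 4273.10 / 4498 * 100
    = 95%


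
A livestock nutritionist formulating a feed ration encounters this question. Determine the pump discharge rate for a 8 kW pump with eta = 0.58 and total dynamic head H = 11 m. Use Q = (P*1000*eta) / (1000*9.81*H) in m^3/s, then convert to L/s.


Q = (P * 1000 * eta) / (rho * g * H)
  = (8 * 1000 * 0.58) / (1000 * 9.81 * 11)
  = 4640 / 107910
  = 0.04300 m^3/s = 43.00 L/s


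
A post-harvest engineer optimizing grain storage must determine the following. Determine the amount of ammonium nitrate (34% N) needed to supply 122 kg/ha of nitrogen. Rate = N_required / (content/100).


Rate = N_required / (N_content / 100)
     = 122 / (34 / 100)
     = 122 / 0.34
     = 358.82 kg/ha


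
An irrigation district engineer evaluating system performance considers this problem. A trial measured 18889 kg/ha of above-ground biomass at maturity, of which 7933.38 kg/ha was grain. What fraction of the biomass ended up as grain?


HI = grain_yield / biomass
   = 7933.38 / 18889
   = 0.42


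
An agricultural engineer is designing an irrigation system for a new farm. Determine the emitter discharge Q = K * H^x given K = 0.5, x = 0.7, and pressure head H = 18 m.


Q = K * H^x
  = 0.5 * 18^0.7
  = 0.5 * 7.5629
  = 3.78 L/h


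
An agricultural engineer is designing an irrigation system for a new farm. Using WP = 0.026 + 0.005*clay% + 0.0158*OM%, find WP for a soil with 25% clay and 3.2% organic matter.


WP = 0.026 + 0.005*25 + 0.0158*3.2
   = 0.026 + 0.1250 + 0.0506
   = 0.2016


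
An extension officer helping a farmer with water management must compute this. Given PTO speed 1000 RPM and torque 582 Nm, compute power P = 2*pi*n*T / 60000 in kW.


P = 2*pi*n*T / 60000
  = 2*pi * 1000 * 582 / 60000
  = 3656813.85 / 60000
  = 60.95 kW


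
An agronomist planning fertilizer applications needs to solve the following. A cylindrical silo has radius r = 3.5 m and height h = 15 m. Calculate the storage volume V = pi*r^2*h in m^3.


V = pi * r^2 * h
  = pi * 3.5^2 * 15
  = pi * 12.25 * 15
  = 577.27 m^3


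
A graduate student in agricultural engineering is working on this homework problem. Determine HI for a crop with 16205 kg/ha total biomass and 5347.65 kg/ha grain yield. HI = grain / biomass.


HI = grain_yield / biomass
   = 5347.65 / 16205
   = 0.33


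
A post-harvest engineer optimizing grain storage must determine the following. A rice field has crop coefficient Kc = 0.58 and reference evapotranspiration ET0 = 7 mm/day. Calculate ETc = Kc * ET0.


ETc = Kc * ET0
    = 0.58 * 7
    = 4.06 mm/day


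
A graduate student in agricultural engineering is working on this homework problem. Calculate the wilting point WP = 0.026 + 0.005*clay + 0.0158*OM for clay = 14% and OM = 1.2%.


WP = 0.026 + 0.005*14 + 0.0158*1.2
   = 0.026 + 0.0700 + 0.0190
   = 0.1150


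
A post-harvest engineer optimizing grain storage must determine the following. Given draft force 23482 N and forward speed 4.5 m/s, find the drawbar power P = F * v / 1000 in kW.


P = F * v / 1000
  = 23482 * 4.5 / 1000
  = 105669 / 1000
  = 105.67 kW


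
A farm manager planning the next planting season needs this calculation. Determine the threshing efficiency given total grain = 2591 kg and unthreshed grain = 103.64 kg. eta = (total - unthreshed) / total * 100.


eta = (total - unthreshed) / total * 100
    = (2591 - 103.64) / 2591 * 100
    = 2487.36 / 2591 * 100
    = 96%


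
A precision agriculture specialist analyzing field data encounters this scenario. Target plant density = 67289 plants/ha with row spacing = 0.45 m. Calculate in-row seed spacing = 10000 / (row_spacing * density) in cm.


spacing = 10000 / (row_sp * density)
        = 10000 / (0.45 * 67289)
        = 10000 / 30280.05
        = 0.33025 m = 33.03 cm


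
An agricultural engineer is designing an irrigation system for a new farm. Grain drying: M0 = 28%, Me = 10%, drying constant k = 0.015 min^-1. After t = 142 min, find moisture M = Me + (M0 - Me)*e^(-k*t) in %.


M = Me + (M0 - Me) * e^(-k*t)
  = 10 + (28 - 10) * e^(-0.015*142)
  = 10 + 18 * e^(-2.130)
  = 10 + 18 * 0.11884
  = 10 + 2.1391
  = 12.14%


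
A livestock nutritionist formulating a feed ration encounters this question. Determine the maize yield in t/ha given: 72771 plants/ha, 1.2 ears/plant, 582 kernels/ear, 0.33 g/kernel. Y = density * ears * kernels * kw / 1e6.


Y = density * ears * kernels * kw
  = 72771 * 1.2 * 582 * 0.33 g/ha
  = 16771677.91 g/ha
  = 16771.68 kg/ha = 16.77 t/ha


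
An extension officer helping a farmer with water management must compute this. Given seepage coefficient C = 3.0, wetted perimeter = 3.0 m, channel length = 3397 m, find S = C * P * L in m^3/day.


S = C * P * L
  = 3.0 * 3.0 * 3397
  = 30573 m^3/day


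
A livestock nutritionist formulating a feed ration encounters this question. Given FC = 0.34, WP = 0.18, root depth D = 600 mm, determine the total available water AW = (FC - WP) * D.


AW = (FC - WP) * D
   = (0.34 - 0.18) * 600
   = 0.16 * 600
   = 96 mm


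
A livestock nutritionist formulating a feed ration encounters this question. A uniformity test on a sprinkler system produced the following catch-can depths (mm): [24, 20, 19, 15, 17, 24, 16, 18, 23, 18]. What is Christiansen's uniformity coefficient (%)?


xbar = 194 / 10 = 19.400
sum|xi - xbar| = 26.800
CU = 100 * (1 - 26.800 / (10 * 19.400))
   = 100 * (1 - 0.1381)
   = 86.19%


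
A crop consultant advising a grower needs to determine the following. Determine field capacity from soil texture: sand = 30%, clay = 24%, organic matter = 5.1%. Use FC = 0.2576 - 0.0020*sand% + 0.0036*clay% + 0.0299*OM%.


FC = 0.2576 - 0.0020*30 + 0.0036*24 + 0.0299*5.1
   = 0.2576 - 0.0600 + 0.0864 + 0.1525
   = 0.4365


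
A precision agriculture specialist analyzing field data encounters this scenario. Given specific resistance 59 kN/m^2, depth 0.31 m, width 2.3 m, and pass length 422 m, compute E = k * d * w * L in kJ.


E = k * d * w * L
  = 59 * 0.31 * 2.3 * 422
  = 17752.27 kJ


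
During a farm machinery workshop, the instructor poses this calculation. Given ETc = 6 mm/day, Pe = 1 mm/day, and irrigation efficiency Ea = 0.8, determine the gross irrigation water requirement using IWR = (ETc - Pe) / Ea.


IWR = (ETc - Pe) / Ea
    = (6 - 1) / 0.8
    = 5 / 0.8
    = 6.25 mm/day


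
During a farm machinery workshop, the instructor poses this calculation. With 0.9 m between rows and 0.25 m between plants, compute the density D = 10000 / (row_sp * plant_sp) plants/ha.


D = 10000 / (row_sp * plant_sp)
  = 10000 / (0.9 * 0.25)
  = 10000 / 0.2250
  = 44444.44 plants/ha


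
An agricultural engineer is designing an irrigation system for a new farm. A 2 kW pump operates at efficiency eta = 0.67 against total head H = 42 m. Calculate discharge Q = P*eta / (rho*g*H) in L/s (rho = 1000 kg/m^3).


Q = (P * 1000 * eta) / (rho * g * H)
  = (2 * 1000 * 0.67) / (1000 * 9.81 * 42)
  = 1340 / 412020
  = 0.00325 m^3/s = 3.25 L/s


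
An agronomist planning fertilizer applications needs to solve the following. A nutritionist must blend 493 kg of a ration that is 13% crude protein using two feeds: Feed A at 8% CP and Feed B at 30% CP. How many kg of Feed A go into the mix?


parts_A = CP_b - target = 30 - 13 = 17
parts_B = target - CP_a = 13 - 8 = 5
total_parts = 17 + 5 = 22
Feed A = 493 * 17 / 22 = 380.95 kg
Feed B = 493 * 5 / 22 = 112.05 kg

380.95 kg


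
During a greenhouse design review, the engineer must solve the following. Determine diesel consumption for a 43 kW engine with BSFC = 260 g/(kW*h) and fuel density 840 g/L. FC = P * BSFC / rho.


FC = P * BSFC / rho_fuel
   = 43 * 260 / 840
   = 11180 / 840
   = 13.31 L/h


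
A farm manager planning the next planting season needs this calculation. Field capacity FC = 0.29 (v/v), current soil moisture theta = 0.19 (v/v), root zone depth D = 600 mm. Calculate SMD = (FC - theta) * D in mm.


SMD = (FC - theta) * D
    = (0.29 - 0.19) * 600
    = 0.100 * 600
    = 60 mm


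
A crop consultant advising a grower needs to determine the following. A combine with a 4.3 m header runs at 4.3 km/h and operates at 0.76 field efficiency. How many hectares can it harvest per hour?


C = w * v * eta_f / 10
  = 4.3 * 4.3 * 0.76 / 10
  = 14.05 / 10
  = 1.41 ha/h


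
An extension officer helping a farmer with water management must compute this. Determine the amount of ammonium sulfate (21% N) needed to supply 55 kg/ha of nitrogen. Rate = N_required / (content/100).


Rate = N_required / (N_content / 100)
     = 55 / (21 / 100)
     = 55 / 0.21
     = 261.90 kg/ha


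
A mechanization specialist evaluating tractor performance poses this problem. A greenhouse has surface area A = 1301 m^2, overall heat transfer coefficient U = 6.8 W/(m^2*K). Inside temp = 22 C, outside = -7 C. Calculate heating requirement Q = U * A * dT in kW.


dT = 22 - (-7) = 29 K
Q = U * A * dT
  = 6.8 * 1301 * 29
  = 256557.20 W = 256.56 kW


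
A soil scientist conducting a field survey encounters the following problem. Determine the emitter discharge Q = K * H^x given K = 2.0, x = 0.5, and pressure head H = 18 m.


Q = K * H^x
  = 2.0 * 18^0.5
  = 2.0 * 4.2426
  = 8.49 L/h


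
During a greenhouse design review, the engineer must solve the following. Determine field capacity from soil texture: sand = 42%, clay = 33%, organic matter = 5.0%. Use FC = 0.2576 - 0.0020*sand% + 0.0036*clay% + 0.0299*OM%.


FC = 0.2576 - 0.0020*42 + 0.0036*33 + 0.0299*5.0
   = 0.2576 - 0.0840 + 0.1188 + 0.1495
   = 0.4419


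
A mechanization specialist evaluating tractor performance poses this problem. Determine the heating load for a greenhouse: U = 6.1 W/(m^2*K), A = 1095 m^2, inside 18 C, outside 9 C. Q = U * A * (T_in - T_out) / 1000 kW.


dT = 18 - (9) = 9 K
Q = U * A * dT
  = 6.1 * 1095 * 9
  = 60115.50 W = 60.12 kW


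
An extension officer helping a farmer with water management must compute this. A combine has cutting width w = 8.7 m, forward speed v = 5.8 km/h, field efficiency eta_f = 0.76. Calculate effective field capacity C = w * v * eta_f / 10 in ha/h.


C = w * v * eta_f / 10
  = 8.7 * 5.8 * 0.76 / 10
  = 38.35 / 10
  = 3.83 ha/h


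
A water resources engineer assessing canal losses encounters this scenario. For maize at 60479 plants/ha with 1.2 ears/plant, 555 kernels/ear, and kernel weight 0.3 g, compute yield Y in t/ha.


Y = density * ears * kernels * kw
  = 60479 * 1.2 * 555 * 0.3 g/ha
  = 12083704.20 g/ha
  = 12083.70 kg/ha = 12.08 t/ha


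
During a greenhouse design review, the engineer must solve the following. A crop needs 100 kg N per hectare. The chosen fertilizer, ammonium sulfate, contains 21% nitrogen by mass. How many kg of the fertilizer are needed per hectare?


Rate = N_required / (N_content / 100)
     = 100 / (21 / 100)
     = 100 / 0.21
     = 476.19 kg/ha


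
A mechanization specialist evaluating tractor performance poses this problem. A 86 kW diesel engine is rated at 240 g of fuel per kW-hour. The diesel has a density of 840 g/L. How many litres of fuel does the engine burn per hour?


FC = P * BSFC / rho_fuel
   = 86 * 240 / 840
   = 20640 / 840
   = 24.57 L/h


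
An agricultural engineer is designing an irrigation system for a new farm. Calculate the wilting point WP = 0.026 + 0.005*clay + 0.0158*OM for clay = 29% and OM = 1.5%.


WP = 0.026 + 0.005*29 + 0.0158*1.5
   = 0.026 + 0.1450 + 0.0237
   = 0.1947


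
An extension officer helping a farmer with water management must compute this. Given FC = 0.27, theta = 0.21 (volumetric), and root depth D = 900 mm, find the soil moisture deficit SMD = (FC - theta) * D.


SMD = (FC - theta) * D
    = (0.27 - 0.21) * 900
    = 0.060 * 900
    = 54 mm


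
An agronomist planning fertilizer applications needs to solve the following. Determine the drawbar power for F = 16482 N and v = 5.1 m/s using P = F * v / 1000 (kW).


P = F * v / 1000
  = 16482 * 5.1 / 1000
  = 84058.20 / 1000
  = 84.06 kW


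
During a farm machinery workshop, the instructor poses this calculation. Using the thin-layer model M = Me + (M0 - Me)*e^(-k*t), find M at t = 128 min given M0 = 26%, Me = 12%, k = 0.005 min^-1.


M = Me + (M0 - Me) * e^(-k*t)
  = 12 + (26 - 12) * e^(-0.005*128)
  = 12 + 14 * e^(-0.640)
  = 12 + 14 * 0.52729
  = 12 + 7.3821
  = 19.38%


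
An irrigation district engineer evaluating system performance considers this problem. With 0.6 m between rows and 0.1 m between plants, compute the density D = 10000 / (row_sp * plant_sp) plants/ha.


D = 10000 / (row_sp * plant_sp)
  = 10000 / (0.6 * 0.1)
  = 10000 / 0.0600
  = 166666.67 plants/ha


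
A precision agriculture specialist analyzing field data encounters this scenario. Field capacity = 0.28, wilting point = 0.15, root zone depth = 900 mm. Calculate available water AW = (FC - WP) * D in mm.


AW = (FC - WP) * D
   = (0.28 - 0.15) * 900
   = 0.13 * 900
   = 117 mm


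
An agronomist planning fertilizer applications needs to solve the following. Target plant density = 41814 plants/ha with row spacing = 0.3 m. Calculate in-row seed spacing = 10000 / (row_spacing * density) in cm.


spacing = 10000 / (row_sp * density)
        = 10000 / (0.3 * 41814)
        = 10000 / 12544.20
        = 0.79718 m = 79.72 cm


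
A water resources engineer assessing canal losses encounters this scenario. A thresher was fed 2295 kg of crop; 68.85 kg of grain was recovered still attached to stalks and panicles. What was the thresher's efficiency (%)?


eta = (total - unthreshed) / total * 100
    = (2295 - 68.85) / 2295 * 100
    = 2226.15 / 2295 * 100
    = 97%


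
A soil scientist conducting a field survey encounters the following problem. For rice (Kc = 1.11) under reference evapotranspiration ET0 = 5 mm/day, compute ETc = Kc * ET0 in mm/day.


ETc = Kc * ET0
    = 1.11 * 5
    = 5.55 mm/day


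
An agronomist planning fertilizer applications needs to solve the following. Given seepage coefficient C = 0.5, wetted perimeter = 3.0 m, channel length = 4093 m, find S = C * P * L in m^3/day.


S = C * P * L
  = 0.5 * 3.0 * 4093
  = 6139.50 m^3/day


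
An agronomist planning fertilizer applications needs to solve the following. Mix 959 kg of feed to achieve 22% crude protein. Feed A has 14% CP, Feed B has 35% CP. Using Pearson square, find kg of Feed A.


parts_A = CP_b - target = 35 - 22 = 13
parts_B = target - CP_a = 22 - 14 = 8
total_parts = 13 + 8 = 21
Feed A = 959 * 13 / 21 = 593.67 kg
Feed B = 959 * 8 / 21 = 365.33 kg

593.67 kg


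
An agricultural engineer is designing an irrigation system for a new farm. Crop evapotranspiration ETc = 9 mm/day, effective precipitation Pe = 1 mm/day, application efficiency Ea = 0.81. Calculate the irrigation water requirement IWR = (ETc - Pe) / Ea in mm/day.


IWR = (ETc - Pe) / Ea
    = (9 - 1) / 0.81
    = 8 / 0.81
    = 9.88 mm/day


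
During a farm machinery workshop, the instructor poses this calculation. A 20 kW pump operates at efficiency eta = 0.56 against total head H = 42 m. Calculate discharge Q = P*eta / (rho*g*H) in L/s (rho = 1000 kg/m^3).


Q = (P * 1000 * eta) / (rho * g * H)
  = (20 * 1000 * 0.56) / (1000 * 9.81 * 42)
  = 11200 / 412020
  = 0.02718 m^3/s = 27.18 L/s


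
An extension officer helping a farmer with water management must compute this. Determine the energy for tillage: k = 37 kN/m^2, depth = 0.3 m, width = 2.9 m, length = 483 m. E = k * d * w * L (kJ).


E = k * d * w * L
  = 37 * 0.3 * 2.9 * 483
  = 15547.77 kJ


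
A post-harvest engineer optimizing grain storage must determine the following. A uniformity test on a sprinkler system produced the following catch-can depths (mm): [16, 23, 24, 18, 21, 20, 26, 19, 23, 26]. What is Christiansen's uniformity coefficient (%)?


xbar = 216 / 10 = 21.600
sum|xi - xbar| = 28
CU = 100 * (1 - 28 / (10 * 21.600))
   = 100 * (1 - 0.1296)
   = 87.04%


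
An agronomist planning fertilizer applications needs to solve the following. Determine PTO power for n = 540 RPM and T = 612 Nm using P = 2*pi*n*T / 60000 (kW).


P = 2*pi*n*T / 60000
  = 2*pi * 540 * 612 / 60000
  = 2076467.08 / 60000
  = 34.61 kW


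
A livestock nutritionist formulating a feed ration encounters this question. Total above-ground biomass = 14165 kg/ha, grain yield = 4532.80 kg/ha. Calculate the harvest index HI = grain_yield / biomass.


HI = grain_yield / biomass
   = 4532.80 / 14165
   = 0.32


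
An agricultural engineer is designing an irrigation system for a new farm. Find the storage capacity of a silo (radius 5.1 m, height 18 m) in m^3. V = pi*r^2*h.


V = pi * r^2 * h
  = pi * 5.1^2 * 18
  = pi * 26.01 * 18
  = 1470.83 m^3


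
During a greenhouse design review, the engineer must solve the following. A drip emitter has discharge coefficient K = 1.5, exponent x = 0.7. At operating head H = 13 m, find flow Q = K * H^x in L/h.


Q = K * H^x
  = 1.5 * 13^0.7
  = 1.5 * 6.0223
  = 9.03 L/h


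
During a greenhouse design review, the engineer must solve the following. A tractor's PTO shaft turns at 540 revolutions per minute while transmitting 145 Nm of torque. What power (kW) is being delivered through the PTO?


P = 2*pi*n*T / 60000
  = 2*pi * 540 * 145 / 60000
  = 491973.41 / 60000
  = 8.20 kW


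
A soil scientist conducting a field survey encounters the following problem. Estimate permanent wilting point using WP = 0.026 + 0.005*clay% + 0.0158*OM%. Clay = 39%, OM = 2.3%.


WP = 0.026 + 0.005*39 + 0.0158*2.3
   = 0.026 + 0.1950 + 0.0363
   = 0.2573


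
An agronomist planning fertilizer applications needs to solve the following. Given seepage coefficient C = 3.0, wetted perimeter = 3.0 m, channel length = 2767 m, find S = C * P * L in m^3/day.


S = C * P * L
  = 3.0 * 3.0 * 2767
  = 24903 m^3/day


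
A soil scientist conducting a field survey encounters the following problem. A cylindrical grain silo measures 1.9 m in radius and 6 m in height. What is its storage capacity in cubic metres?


V = pi * r^2 * h
  = pi * 1.9^2 * 6
  = pi * 3.61 * 6
  = 68.05 m^3


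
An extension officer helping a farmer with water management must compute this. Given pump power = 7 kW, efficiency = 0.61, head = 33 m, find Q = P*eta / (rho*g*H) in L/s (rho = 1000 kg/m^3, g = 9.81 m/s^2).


Q = (P * 1000 * eta) / (rho * g * H)
  = (7 * 1000 * 0.61) / (1000 * 9.81 * 33)
  = 4270 / 323730
  = 0.01319 m^3/s = 13.19 L/s


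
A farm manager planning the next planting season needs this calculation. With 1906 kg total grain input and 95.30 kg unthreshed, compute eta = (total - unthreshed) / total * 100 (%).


eta = (total - unthreshed) / total * 100
    = (1906 - 95.30) / 1906 * 100
    = 1810.70 / 1906 * 100
    = 95%


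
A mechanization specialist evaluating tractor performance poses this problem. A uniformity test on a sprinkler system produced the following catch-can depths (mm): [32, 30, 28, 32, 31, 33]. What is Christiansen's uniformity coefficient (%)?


xbar = 186 / 6 = 31
sum|xi - xbar| = 8
CU = 100 * (1 - 8 / (6 * 31))
   = 100 * (1 - 0.0430)
   = 95.70%


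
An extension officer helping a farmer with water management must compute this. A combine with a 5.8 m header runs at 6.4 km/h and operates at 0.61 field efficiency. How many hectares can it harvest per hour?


C = w * v * eta_f / 10
  = 5.8 * 6.4 * 0.61 / 10
  = 22.64 / 10
  = 2.26 ha/h


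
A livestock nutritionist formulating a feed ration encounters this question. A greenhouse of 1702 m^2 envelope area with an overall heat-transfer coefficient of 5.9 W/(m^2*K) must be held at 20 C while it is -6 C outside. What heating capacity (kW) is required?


dT = 20 - (-6) = 26 K
Q = U * A * dT
  = 5.9 * 1702 * 26
  = 261086.80 W = 261.09 kW


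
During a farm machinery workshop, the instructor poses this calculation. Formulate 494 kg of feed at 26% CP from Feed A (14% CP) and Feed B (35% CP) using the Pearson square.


parts_A = CP_b - target = 35 - 26 = 9
parts_B = target - CP_a = 26 - 14 = 12
total_parts = 9 + 12 = 21
Feed A = 494 * 9 / 21 = 211.71 kg
Feed B = 494 * 12 / 21 = 282.29 kg

211.71 kg


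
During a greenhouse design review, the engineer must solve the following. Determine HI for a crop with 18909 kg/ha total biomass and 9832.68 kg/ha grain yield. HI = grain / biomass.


HI = grain_yield / biomass
   = 9832.68 / 18909
   = 0.52


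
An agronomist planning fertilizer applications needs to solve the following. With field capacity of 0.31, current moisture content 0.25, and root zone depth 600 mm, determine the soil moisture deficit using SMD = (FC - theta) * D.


SMD = (FC - theta) * D
    = (0.31 - 0.25) * 600
    = 0.060 * 600
    = 36 mm


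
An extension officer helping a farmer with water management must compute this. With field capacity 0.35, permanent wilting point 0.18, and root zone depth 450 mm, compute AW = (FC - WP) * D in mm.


AW = (FC - WP) * D
   = (0.35 - 0.18) * 450
   = 0.17 * 450
   = 76.50 mm


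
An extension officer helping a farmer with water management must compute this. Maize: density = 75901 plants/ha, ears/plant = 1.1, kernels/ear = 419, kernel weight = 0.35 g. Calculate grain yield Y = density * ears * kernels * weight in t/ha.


Y = density * ears * kernels * kw
  = 75901 * 1.1 * 419 * 0.35 g/ha
  = 12243969.82 g/ha
  = 12243.97 kg/ha = 12.24 t/ha


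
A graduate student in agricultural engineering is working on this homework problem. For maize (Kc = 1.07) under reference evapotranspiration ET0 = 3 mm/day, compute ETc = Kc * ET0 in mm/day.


ETc = Kc * ET0
    = 1.07 * 3
    = 3.21 mm/day


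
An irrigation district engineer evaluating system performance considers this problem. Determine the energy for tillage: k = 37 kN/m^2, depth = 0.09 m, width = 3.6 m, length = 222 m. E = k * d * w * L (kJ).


E = k * d * w * L
  = 37 * 0.09 * 3.6 * 222
  = 2661.34 kJ


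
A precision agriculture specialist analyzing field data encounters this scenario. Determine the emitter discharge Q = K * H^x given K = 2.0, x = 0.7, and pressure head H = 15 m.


Q = K * H^x
  = 2.0 * 15^0.7
  = 2.0 * 6.6568
  = 13.31 L/h


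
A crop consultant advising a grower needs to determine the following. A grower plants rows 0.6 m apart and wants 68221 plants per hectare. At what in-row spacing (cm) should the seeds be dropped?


spacing = 10000 / (row_sp * density)
        = 10000 / (0.6 * 68221)
        = 10000 / 40932.60
        = 0.24430 m = 24.43 cm


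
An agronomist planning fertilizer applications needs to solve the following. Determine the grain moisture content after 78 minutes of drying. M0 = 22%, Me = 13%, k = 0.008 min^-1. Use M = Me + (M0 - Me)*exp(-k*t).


M = Me + (M0 - Me) * e^(-k*t)
  = 13 + (22 - 13) * e^(-0.008*78)
  = 13 + 9 * e^(-0.624)
  = 13 + 9 * 0.53580
  = 13 + 4.8222
  = 17.82%


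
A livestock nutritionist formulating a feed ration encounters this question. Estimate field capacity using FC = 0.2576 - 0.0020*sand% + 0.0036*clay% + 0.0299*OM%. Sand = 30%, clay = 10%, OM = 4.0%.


FC = 0.2576 - 0.0020*30 + 0.0036*10 + 0.0299*4.0
   = 0.2576 - 0.0600 + 0.0360 + 0.1196
   = 0.3532


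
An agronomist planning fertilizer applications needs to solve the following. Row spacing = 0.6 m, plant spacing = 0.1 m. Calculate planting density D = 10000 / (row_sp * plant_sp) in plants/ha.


D = 10000 / (row_sp * plant_sp)
  = 10000 / (0.6 * 0.1)
  = 10000 / 0.0600
  = 166666.67 plants/ha


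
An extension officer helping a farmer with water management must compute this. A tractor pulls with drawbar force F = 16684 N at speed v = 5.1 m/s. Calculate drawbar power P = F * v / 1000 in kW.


P = F * v / 1000
  = 16684 * 5.1 / 1000
  = 85088.40 / 1000
  = 85.09 kW


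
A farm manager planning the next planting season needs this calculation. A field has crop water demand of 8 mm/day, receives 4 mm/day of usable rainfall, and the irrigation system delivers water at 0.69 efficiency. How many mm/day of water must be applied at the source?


IWR = (ETc - Pe) / Ea
    = (8 - 4) / 0.69
    = 4 / 0.69
    = 5.80 mm/day


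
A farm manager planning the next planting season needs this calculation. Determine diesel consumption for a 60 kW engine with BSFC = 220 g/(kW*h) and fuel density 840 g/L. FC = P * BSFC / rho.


FC = P * BSFC / rho_fuel
   = 60 * 220 / 840
   = 13200 / 840
   = 15.71 L/h


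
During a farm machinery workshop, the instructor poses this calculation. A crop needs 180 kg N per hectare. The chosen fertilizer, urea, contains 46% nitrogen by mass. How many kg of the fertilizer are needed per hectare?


Rate = N_required / (N_content / 100)
     = 180 / (46 / 100)
     = 180 / 0.46
     = 391.30 kg/ha


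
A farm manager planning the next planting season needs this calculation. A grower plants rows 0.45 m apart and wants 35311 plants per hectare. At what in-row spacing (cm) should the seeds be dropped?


spacing = 10000 / (row_sp * density)
        = 10000 / (0.45 * 35311)
        = 10000 / 15889.95
        = 0.62933 m = 62.93 cm


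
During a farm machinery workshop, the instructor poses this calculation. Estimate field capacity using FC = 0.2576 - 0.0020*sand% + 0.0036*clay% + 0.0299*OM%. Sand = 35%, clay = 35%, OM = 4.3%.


FC = 0.2576 - 0.0020*35 + 0.0036*35 + 0.0299*4.3
   = 0.2576 - 0.0700 + 0.1260 + 0.1286
   = 0.4422


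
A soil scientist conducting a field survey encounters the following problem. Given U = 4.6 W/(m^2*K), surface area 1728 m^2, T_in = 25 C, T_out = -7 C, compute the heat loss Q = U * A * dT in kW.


dT = 25 - (-7) = 32 K
Q = U * A * dT
  = 4.6 * 1728 * 32
  = 254361.60 W = 254.36 kW


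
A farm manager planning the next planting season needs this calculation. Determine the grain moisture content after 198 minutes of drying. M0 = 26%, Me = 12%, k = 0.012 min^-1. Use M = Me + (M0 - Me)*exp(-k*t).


M = Me + (M0 - Me) * e^(-k*t)
  = 12 + (26 - 12) * e^(-0.012*198)
  = 12 + 14 * e^(-2.376)
  = 12 + 14 * 0.09292
  = 12 + 1.3009
  = 13.30%


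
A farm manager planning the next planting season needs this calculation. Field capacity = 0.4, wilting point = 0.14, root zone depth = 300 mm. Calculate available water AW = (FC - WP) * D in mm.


AW = (FC - WP) * D
   = (0.4 - 0.14) * 300
   = 0.26 * 300
   = 78 mm


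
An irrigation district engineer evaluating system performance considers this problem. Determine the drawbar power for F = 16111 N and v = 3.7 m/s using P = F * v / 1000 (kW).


P = F * v / 1000
  = 16111 * 3.7 / 1000
  = 59610.70 / 1000
  = 59.61 kW


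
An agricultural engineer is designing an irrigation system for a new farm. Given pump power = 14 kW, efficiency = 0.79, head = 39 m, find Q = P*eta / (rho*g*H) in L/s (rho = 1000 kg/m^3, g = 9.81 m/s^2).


Q = (P * 1000 * eta) / (rho * g * H)
  = (14 * 1000 * 0.79) / (1000 * 9.81 * 39)
  = 11060 / 382590
  = 0.02891 m^3/s = 28.91 L/s


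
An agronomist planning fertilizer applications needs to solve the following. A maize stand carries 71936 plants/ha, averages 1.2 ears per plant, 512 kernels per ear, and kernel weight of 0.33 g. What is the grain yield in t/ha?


Y = density * ears * kernels * kw
  = 71936 * 1.2 * 512 * 0.33 g/ha
  = 14585167.87 g/ha
  = 14585.17 kg/ha = 14.59 t/ha


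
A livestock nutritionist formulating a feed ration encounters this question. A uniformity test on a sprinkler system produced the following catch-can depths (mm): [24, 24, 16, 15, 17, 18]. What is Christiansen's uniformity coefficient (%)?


xbar = 114 / 6 = 19
sum|xi - xbar| = 20
CU = 100 * (1 - 20 / (6 * 19))
   = 100 * (1 - 0.1754)
   = 82.46%


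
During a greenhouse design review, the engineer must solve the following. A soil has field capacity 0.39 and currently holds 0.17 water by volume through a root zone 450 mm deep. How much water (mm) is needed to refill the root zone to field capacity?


SMD = (FC - theta) * D
    = (0.39 - 0.17) * 450
    = 0.220 * 450
    = 99 mm


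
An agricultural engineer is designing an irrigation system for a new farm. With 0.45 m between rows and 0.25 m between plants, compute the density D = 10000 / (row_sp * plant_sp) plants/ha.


D = 10000 / (row_sp * plant_sp)
  = 10000 / (0.45 * 0.25)
  = 10000 / 0.1125
  = 88888.89 plants/ha
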